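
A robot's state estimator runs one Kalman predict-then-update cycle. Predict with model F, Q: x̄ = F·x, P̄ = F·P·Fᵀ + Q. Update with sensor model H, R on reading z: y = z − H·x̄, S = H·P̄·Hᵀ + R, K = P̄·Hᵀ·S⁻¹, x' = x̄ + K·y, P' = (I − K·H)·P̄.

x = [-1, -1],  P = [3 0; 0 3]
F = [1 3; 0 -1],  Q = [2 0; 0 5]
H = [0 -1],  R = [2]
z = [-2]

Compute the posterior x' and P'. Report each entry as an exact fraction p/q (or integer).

x̄ = F·x = [-4, 1]
P̄ = F·P·Fᵀ + Q = [32 -9; -9 8]
y = z − H·x̄ = [-1]
S = H·P̄·Hᵀ + R = [10]
K = P̄·Hᵀ·S⁻¹ = [9/10; -4/5]
x' = x̄ + K·y = [-49/10, 9/5]
P' = (I − K·H)·P̄ = [239/10 -9/5; -9/5 8/5]

x' = [-49/10, 9/5]
P' = [239/10 -9/5; -9/5 8/5]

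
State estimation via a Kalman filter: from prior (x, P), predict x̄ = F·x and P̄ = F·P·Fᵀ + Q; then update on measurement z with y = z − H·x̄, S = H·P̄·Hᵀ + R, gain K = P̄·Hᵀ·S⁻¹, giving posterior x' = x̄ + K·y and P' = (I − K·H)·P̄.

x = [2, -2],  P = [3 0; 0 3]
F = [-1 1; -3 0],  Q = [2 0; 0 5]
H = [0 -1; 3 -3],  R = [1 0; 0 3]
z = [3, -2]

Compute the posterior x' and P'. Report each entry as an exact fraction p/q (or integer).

x' = [-381/104, -1889/624]
P' = [59/52 89/104; 89/104 557/624]

x̄ = F·x = [-4, -6]
P̄ = F·P·Fᵀ + Q = [8 9; 9 32]
y = z − H·x̄ = [-3, -8]
S = H·P̄·Hᵀ + R = [33 69; 69 201]
K = P̄·Hᵀ·S⁻¹ = [-89/104 29/104; -557/624 -23/624]
x' = x̄ + K·y = [-381/104, -1889/624]
P' = (I − K·H)·P̄ = [59/52 89/104; 89/104 557/624]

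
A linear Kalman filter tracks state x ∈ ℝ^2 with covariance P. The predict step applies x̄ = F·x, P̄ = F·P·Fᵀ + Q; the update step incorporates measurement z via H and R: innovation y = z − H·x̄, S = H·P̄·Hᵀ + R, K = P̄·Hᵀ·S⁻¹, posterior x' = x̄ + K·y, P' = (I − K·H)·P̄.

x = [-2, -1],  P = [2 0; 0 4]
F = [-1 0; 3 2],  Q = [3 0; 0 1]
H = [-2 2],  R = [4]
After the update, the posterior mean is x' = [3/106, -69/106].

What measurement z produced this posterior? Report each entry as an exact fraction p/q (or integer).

z = [-1]

x̄ = F·x = [2, -8]
P̄ = F·P·Fᵀ + Q = [5 -6; -6 35]
S = H·P̄·Hᵀ + R = [212]
K = P̄·Hᵀ·S⁻¹ = [-11/106; 41/106]
x' − x̄ = [-209/106, 779/106] = K·y
y = (KᵀK)⁻¹·Kᵀ·(x' − x̄) = [19]
z = y + H·x̄ = [19] + [-20] = [-1]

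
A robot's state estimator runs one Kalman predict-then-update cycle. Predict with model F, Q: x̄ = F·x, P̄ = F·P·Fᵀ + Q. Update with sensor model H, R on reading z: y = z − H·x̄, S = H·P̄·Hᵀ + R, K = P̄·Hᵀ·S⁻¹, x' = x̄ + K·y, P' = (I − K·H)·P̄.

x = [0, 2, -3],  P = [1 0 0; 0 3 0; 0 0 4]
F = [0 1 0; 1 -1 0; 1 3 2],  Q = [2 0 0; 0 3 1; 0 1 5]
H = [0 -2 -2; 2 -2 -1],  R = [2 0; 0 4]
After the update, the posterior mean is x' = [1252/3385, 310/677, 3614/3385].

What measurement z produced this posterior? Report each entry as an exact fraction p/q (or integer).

z = [-3, -2]

x̄ = F·x = [2, -2, 0]
P̄ = F·P·Fᵀ + Q = [5 -3 9; -3 7 -7; 9 -7 49]
S = H·P̄·Hᵀ + R = [170 60; 60 61]
K = P̄·Hᵀ·S⁻¹ = [-576/3385 191/677; 78/677 -221/677; -2052/3385 215/677]
x' − x̄ = [-5518/3385, 1664/677, 3614/3385] = K·y
y = (KᵀK)⁻¹·Kᵀ·(x' − x̄) = [-7, -10]
z = y + H·x̄ = [-7, -10] + [4, 8] = [-3, -2]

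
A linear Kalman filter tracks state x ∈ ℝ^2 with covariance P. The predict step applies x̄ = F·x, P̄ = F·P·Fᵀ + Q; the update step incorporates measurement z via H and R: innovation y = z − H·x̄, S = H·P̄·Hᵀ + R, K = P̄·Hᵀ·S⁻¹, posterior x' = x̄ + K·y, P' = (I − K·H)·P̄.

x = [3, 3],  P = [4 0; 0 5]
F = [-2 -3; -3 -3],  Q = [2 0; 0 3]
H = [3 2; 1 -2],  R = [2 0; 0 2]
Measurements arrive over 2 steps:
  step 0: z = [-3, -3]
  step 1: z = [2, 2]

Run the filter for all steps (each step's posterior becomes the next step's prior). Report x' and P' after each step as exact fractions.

step 0: x̄ = F·x = [-15, -18]
step 0: P̄ = F·P·Fᵀ + Q = [63 69; 69 84]
step 0: y = z − H·x̄ = [78, -24]
step 0: S = H·P̄·Hᵀ + R = [1733 -423; -423 125]
step 0: K = P̄·Hᵀ·S⁻¹ = [4575/18848 4173/18848; 2499/18848 -6471/18848]
step 0: x' = x̄ + K·y = [-13011/9424, 5481/9424]
step 0: P' = (I − K·H)·P̄ = [2187/9424 -993/9424; -993/9424 2739/9424]
step 1: x̄ = F·x = [309/304, 11295/4712]
step 1: P̄ = F·P·Fᵀ + Q = [1301/304 369/152; 369/152 13683/2356]
step 1: y = z − H·x̄ = [-55069/9424, 54449/9424]
step 1: S = H·P̄·Hᵀ + R = [875291/9424 -189447/9424; -189447/9424 186595/9424]
step 1: K = P̄·Hᵀ·S⁻¹ = [1596285/6761182 1424111/6761182; 446433/3380591 -1115445/3380591]
step 1: x' = x̄ + K·y = [2886299/3380591, -949908/3380591]
step 1: P' = (I − K·H)·P̄ = [755099/3380591 -334506/3380591; -334506/3380591 948192/3380591]

step 0: x' = [-13011/9424, 5481/9424], P' = [2187/9424 -993/9424; -993/9424 2739/9424]
step 1: x' = [2886299/3380591, -949908/3380591], P' = [755099/3380591 -334506/3380591; -334506/3380591 948192/3380591]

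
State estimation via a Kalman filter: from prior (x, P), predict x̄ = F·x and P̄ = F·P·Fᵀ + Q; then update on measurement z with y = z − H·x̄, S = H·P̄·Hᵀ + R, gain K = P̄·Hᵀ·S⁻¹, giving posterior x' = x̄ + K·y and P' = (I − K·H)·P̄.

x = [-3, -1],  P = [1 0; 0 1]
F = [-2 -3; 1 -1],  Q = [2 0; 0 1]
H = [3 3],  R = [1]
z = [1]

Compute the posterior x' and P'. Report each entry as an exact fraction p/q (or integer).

x' = [669/181, -602/181]
P' = [411/181 -395/181; -395/181 399/181]

x̄ = F·x = [9, -2]
P̄ = F·P·Fᵀ + Q = [15 1; 1 3]
y = z − H·x̄ = [-20]
S = H·P̄·Hᵀ + R = [181]
K = P̄·Hᵀ·S⁻¹ = [48/181; 12/181]
x' = x̄ + K·y = [669/181, -602/181]
P' = (I − K·H)·P̄ = [411/181 -395/181; -395/181 399/181]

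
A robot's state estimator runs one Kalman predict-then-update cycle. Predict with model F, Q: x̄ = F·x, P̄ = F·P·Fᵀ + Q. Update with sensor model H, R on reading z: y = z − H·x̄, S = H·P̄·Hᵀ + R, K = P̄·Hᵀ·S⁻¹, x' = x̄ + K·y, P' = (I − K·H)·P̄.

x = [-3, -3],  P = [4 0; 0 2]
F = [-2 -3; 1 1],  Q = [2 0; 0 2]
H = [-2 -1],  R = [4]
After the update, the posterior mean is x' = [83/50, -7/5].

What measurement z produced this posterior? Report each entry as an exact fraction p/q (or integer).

z = [-1]

x̄ = F·x = [15, -6]
P̄ = F·P·Fᵀ + Q = [36 -14; -14 8]
S = H·P̄·Hᵀ + R = [100]
K = P̄·Hᵀ·S⁻¹ = [-29/50; 1/5]
x' − x̄ = [-667/50, 23/5] = K·y
y = (KᵀK)⁻¹·Kᵀ·(x' − x̄) = [23]
z = y + H·x̄ = [23] + [-24] = [-1]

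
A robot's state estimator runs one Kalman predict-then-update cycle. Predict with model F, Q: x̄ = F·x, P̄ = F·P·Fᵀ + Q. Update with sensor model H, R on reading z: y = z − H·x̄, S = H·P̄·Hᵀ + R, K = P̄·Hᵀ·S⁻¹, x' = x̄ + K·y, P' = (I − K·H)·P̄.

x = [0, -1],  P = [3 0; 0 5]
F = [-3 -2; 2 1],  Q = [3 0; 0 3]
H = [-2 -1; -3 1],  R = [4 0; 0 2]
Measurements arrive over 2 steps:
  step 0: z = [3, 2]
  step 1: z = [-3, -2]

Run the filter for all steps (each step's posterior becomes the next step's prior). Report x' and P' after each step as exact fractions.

step 0: x' = [-445/511, -250/511], P' = [106/511 94/511; 94/511 604/511]
step 1: x' = [791155/887431, 298299/887431], P' = [182726/887431 159288/887431; 159288/887431 1009668/887431]

step 0: x̄ = F·x = [2, -1]
step 0: P̄ = F·P·Fᵀ + Q = [50 -28; -28 20]
step 0: y = z − H·x̄ = [6, 9]
step 0: S = H·P̄·Hᵀ + R = [112 252; 252 640]
step 0: K = P̄·Hᵀ·S⁻¹ = [-153/1022 -16/73; -198/511 23/73]
step 0: x' = x̄ + K·y = [-445/511, -250/511]
step 0: P' = (I − K·H)·P̄ = [106/511 94/511; 94/511 604/511]
step 1: x̄ = F·x = [1835/511, -1140/511]
step 1: P̄ = F·P·Fᵀ + Q = [6031/511 -2502/511; -2502/511 2937/511]
step 1: y = z − H·x̄ = [997/511, 5623/511]
step 1: S = H·P̄·Hᵀ + R = [19097/511 30747/511; 30747/511 73250/511]
step 1: K = P̄·Hᵀ·S⁻¹ = [-131185/887431 -194445/887431; -332061/887431 265902/887431]
step 1: x' = x̄ + K·y = [791155/887431, 298299/887431]
step 1: P' = (I − K·H)·P̄ = [182726/887431 159288/887431; 159288/887431 1009668/887431]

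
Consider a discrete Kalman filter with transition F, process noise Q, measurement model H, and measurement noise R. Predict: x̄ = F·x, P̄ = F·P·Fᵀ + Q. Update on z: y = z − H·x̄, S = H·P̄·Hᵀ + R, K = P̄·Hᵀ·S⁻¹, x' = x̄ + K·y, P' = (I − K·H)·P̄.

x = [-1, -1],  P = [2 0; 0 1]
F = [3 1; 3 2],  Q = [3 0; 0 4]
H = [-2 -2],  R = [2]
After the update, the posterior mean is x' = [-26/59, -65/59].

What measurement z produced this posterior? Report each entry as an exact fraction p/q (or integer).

x̄ = F·x = [-4, -5]
P̄ = F·P·Fᵀ + Q = [22 20; 20 26]
S = H·P̄·Hᵀ + R = [354]
K = P̄·Hᵀ·S⁻¹ = [-14/59; -46/177]
x' − x̄ = [210/59, 230/59] = K·y
y = (KᵀK)⁻¹·Kᵀ·(x' − x̄) = [-15]
z = y + H·x̄ = [-15] + [18] = [3]

z = [3]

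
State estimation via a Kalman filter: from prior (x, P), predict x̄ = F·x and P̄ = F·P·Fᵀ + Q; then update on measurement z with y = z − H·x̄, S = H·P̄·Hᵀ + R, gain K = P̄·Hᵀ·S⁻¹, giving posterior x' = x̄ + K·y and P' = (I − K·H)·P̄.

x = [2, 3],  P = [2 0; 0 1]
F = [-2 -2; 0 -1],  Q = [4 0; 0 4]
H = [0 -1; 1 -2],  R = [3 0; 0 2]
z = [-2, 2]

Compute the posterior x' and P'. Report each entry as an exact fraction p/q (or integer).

x̄ = F·x = [-10, -3]
P̄ = F·P·Fᵀ + Q = [16 2; 2 5]
y = z − H·x̄ = [-5, 6]
S = H·P̄·Hᵀ + R = [8 8; 8 30]
K = P̄·Hᵀ·S⁻¹ = [-39/44 7/11; -43/88 -3/22]
x' = x̄ + K·y = [-7/4, -11/8]
P' = (I − K·H)·P̄ = [145/22 117/44; 117/44 129/88]

x' = [-7/4, -11/8]
P' = [145/22 117/44; 117/44 129/88]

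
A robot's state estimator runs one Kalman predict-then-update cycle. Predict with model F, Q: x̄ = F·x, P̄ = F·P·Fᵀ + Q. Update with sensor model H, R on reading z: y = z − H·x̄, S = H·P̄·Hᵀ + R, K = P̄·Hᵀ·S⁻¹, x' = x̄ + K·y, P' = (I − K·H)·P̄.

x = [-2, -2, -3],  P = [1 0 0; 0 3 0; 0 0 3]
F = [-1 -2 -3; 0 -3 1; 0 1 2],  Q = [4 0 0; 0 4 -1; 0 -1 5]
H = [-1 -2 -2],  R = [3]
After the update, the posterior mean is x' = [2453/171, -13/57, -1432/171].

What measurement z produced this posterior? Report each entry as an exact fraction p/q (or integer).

x̄ = F·x = [15, 3, -8]
P̄ = F·P·Fᵀ + Q = [44 9 -24; 9 34 -4; -24 -4 20]
S = H·P̄·Hᵀ + R = [171]
K = P̄·Hᵀ·S⁻¹ = [-14/171; -23/57; -8/171]
x' − x̄ = [-112/171, -184/57, -64/171] = K·y
y = (KᵀK)⁻¹·Kᵀ·(x' − x̄) = [8]
z = y + H·x̄ = [8] + [-5] = [3]

z = [3]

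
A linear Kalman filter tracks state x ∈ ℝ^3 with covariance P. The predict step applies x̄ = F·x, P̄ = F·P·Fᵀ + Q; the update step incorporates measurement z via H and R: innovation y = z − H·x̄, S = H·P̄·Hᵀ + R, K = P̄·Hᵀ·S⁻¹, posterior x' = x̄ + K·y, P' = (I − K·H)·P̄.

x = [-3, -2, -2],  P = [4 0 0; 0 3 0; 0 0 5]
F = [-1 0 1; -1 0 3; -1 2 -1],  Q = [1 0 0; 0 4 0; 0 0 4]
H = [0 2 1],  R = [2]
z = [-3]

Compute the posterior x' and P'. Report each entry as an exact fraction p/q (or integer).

x' = [269/195, -79/39, 67/65]
P' = [581/195 38/39 -102/65; 38/39 262/39 -162/13; -102/65 -162/13 1622/65]

x̄ = F·x = [1, -3, 1]
P̄ = F·P·Fᵀ + Q = [10 19 -1; 19 53 -11; -1 -11 25]
y = z − H·x̄ = [2]
S = H·P̄·Hᵀ + R = [195]
K = P̄·Hᵀ·S⁻¹ = [37/195; 19/39; 1/65]
x' = x̄ + K·y = [269/195, -79/39, 67/65]
P' = (I − K·H)·P̄ = [581/195 38/39 -102/65; 38/39 262/39 -162/13; -102/65 -162/13 1622/65]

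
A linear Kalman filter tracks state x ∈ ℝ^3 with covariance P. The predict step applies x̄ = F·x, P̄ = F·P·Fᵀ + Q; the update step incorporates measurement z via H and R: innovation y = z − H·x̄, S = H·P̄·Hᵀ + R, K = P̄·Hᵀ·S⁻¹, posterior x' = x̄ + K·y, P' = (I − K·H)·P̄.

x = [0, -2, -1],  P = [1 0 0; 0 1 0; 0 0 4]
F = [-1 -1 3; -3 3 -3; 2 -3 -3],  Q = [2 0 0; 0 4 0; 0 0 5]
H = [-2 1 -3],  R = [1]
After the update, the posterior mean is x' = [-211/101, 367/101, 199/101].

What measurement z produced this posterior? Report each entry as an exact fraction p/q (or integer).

x̄ = F·x = [-1, -3, 9]
P̄ = F·P·Fᵀ + Q = [40 -36 -35; -36 58 21; -35 21 54]
S = H·P̄·Hᵀ + R = [303]
K = P̄·Hᵀ·S⁻¹ = [-11/303; 67/303; -71/303]
x' − x̄ = [-110/101, 670/101, -710/101] = K·y
y = (KᵀK)⁻¹·Kᵀ·(x' − x̄) = [30]
z = y + H·x̄ = [30] + [-28] = [2]

z = [2]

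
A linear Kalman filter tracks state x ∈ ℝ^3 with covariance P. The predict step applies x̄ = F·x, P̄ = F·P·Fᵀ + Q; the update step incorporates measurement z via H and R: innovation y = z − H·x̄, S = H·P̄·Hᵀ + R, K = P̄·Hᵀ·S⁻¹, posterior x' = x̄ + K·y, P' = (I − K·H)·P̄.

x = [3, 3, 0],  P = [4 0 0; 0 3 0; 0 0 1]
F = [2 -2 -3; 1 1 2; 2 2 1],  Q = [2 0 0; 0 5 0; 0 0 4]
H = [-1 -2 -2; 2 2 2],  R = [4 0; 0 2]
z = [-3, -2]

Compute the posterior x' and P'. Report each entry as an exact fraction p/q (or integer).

x̄ = F·x = [0, 6, 12]
P̄ = F·P·Fᵀ + Q = [39 -4 1; -4 16 16; 1 16 33]
y = z − H·x̄ = [33, -38]
S = H·P̄·Hᵀ + R = [355 -384; -384 458]
K = P̄·Hᵀ·S⁻¹ = [6267/7567 6444/7567; -2988/7567 -1580/7567; -3471/7567 -1258/7567]
x' = x̄ + K·y = [-38061/7567, 6838/7567, 24065/7567]
P' = (I − K·H)·P̄ = [37956/7567 -15112/7567 -16400/7567; -15112/7567 30272/7567 -16740/7567; -16400/7567 -16740/7567 31882/7567]

x' = [-38061/7567, 6838/7567, 24065/7567]
P' = [37956/7567 -15112/7567 -16400/7567; -15112/7567 30272/7567 -16740/7567; -16400/7567 -16740/7567 31882/7567]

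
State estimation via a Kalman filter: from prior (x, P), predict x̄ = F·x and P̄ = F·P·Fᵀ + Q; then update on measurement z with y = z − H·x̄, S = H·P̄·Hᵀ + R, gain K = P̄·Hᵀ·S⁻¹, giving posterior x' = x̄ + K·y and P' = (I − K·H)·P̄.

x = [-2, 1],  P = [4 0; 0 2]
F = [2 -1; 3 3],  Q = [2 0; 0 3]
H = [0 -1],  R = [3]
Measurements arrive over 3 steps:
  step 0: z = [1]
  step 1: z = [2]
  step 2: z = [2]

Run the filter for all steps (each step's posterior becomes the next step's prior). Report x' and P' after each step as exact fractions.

step 0: x̄ = F·x = [-5, -3]
step 0: P̄ = F·P·Fᵀ + Q = [20 18; 18 57]
step 0: y = z − H·x̄ = [-2]
step 0: S = H·P̄·Hᵀ + R = [60]
step 0: K = P̄·Hᵀ·S⁻¹ = [-3/10; -19/20]
step 0: x' = x̄ + K·y = [-22/5, -11/10]
step 0: P' = (I − K·H)·P̄ = [73/5 9/10; 9/10 57/20]
step 1: x̄ = F·x = [-77/10, -33/2]
step 1: P̄ = F·P·Fᵀ + Q = [1193/20 327/4; 327/4 705/4]
step 1: y = z − H·x̄ = [-29/2]
step 1: S = H·P̄·Hᵀ + R = [717/4]
step 1: K = P̄·Hᵀ·S⁻¹ = [-109/239; -235/239]
step 1: x' = x̄ + K·y = [-1299/1195, -536/239]
step 1: P' = (I − K·H)·P̄ = [26728/1195 327/239; 327/239 705/239]
step 2: x̄ = F·x = [82/1195, -11937/1195]
step 2: P̄ = F·P·Fᵀ + Q = [106287/1195 154698/1195; 154698/1195 305292/1195]
step 2: y = z − H·x̄ = [-9547/1195]
step 2: S = H·P̄·Hᵀ + R = [308877/1195]
step 2: K = P̄·Hᵀ·S⁻¹ = [-51566/102959; -101764/102959]
step 2: x' = x̄ + K·y = [419032/102959, -215465/102959]
step 2: P' = (I − K·H)·P̄ = [2482047/102959 154698/102959; 154698/102959 305292/102959]

step 0: x' = [-22/5, -11/10], P' = [73/5 9/10; 9/10 57/20]
step 1: x' = [-1299/1195, -536/239], P' = [26728/1195 327/239; 327/239 705/239]
step 2: x' = [419032/102959, -215465/102959], P' = [2482047/102959 154698/102959; 154698/102959 305292/102959]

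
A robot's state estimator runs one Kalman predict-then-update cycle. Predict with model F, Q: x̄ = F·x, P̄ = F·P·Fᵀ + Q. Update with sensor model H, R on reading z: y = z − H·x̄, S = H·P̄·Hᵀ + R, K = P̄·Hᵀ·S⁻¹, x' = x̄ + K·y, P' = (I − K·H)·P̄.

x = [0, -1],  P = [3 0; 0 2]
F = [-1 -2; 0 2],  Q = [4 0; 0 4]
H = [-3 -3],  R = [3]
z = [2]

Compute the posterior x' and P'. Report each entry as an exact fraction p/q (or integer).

x̄ = F·x = [2, -2]
P̄ = F·P·Fᵀ + Q = [15 -8; -8 12]
y = z − H·x̄ = [2]
S = H·P̄·Hᵀ + R = [102]
K = P̄·Hᵀ·S⁻¹ = [-7/34; -2/17]
x' = x̄ + K·y = [27/17, -38/17]
P' = (I − K·H)·P̄ = [363/34 -178/17; -178/17 180/17]

x' = [27/17, -38/17]
P' = [363/34 -178/17; -178/17 180/17]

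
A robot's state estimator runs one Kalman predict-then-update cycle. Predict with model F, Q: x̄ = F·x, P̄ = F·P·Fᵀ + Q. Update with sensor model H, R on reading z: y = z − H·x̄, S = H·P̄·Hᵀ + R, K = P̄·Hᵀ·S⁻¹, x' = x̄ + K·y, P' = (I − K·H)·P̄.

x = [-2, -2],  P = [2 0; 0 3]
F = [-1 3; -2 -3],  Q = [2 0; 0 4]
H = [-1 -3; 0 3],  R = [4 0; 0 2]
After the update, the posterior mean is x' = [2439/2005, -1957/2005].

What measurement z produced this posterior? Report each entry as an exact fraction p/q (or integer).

z = [2, -3]

x̄ = F·x = [-4, 10]
P̄ = F·P·Fᵀ + Q = [31 -23; -23 39]
S = H·P̄·Hᵀ + R = [248 -282; -282 353]
K = P̄·Hᵀ·S⁻¹ = [-1511/2005 -1599/2005; -47/2005 627/2005]
x' − x̄ = [10459/2005, -22007/2005] = K·y
y = (KᵀK)⁻¹·Kᵀ·(x' − x̄) = [28, -33]
z = y + H·x̄ = [28, -33] + [-26, 30] = [2, -3]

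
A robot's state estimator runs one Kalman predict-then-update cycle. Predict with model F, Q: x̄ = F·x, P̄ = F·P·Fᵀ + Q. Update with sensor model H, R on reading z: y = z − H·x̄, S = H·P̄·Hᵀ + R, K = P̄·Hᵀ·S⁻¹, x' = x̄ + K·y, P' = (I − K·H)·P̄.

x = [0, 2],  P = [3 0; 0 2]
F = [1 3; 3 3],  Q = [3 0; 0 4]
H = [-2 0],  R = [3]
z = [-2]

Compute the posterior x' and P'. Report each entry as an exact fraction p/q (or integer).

x̄ = F·x = [6, 6]
P̄ = F·P·Fᵀ + Q = [24 27; 27 49]
y = z − H·x̄ = [10]
S = H·P̄·Hᵀ + R = [99]
K = P̄·Hᵀ·S⁻¹ = [-16/33; -6/11]
x' = x̄ + K·y = [38/33, 6/11]
P' = (I − K·H)·P̄ = [8/11 9/11; 9/11 215/11]

x' = [38/33, 6/11]
P' = [8/11 9/11; 9/11 215/11]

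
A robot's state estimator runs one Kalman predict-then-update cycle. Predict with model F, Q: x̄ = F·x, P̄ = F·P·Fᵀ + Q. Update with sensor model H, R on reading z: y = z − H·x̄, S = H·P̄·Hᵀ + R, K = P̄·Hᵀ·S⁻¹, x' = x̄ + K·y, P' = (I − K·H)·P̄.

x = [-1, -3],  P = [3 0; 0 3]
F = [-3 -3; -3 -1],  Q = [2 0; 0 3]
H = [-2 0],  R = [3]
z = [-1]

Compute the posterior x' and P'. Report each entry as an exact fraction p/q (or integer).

x' = [148/227, -294/227]
P' = [168/227 108/227; 108/227 2307/227]

x̄ = F·x = [12, 6]
P̄ = F·P·Fᵀ + Q = [56 36; 36 33]
y = z − H·x̄ = [23]
S = H·P̄·Hᵀ + R = [227]
K = P̄·Hᵀ·S⁻¹ = [-112/227; -72/227]
x' = x̄ + K·y = [148/227, -294/227]
P' = (I − K·H)·P̄ = [168/227 108/227; 108/227 2307/227]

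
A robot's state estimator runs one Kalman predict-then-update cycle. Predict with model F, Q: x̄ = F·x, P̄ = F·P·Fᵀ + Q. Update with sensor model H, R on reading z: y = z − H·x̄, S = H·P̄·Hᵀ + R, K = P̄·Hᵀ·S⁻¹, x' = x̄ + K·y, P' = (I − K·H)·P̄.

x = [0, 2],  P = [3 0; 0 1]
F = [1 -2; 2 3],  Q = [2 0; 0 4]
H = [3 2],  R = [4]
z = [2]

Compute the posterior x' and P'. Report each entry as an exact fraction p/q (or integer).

x̄ = F·x = [-4, 6]
P̄ = F·P·Fᵀ + Q = [9 0; 0 25]
y = z − H·x̄ = [2]
S = H·P̄·Hᵀ + R = [185]
K = P̄·Hᵀ·S⁻¹ = [27/185; 10/37]
x' = x̄ + K·y = [-686/185, 242/37]
P' = (I − K·H)·P̄ = [936/185 -270/37; -270/37 425/37]

x' = [-686/185, 242/37]
P' = [936/185 -270/37; -270/37 425/37]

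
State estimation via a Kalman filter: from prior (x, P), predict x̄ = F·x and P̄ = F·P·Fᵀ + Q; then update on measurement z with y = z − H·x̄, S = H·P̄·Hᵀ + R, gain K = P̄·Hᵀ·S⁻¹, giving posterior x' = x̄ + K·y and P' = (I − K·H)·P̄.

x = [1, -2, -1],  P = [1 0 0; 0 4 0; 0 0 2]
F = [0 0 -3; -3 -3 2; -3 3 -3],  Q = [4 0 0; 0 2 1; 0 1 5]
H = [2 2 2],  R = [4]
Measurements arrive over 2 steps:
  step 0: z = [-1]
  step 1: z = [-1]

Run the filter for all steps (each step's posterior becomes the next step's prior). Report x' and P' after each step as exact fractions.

step 0: x' = [144/41, 179/164, -210/41], P' = [510/41 -562/41 66/41; -562/41 4485/82 -1678/41; 66/41 -1678/41 1636/41]
step 1: x' = [371812/24139, -11527/478, 792921/96556], P' = [3395544/24139 -55552/239 2225700/24139; -55552/239 96939/239 -83111/478; 2225700/24139 -83111/478 4004101/48278]

step 0: x̄ = F·x = [3, 1, -6]
step 0: P̄ = F·P·Fᵀ + Q = [22 -12 18; -12 55 -38; 18 -38 68]
step 0: y = z − H·x̄ = [3]
step 0: S = H·P̄·Hᵀ + R = [328]
step 0: K = P̄·Hᵀ·S⁻¹ = [7/41; 5/164; 12/41]
step 0: x' = x̄ + K·y = [144/41, 179/164, -210/41]
step 0: P' = (I − K·H)·P̄ = [510/41 -562/41 66/41; -562/41 4485/82 -1678/41; 66/41 -1678/41 1636/41]
step 1: x̄ = F·x = [630/41, -3945/164, 1329/164]
step 1: P̄ = F·P·Fᵀ + Q = [14888/41 -24324/41 30420/41; -24324/41 81253/82 -100679/82; 30420/41 -100679/82 162419/82]
step 1: y = z − H·x̄ = [7/41]
step 1: S = H·P̄·Hᵀ + R = [193112/41]
step 1: K = P̄·Hᵀ·S⁻¹ = [5246/24139; -337/956; 30645/48278]
step 1: x' = x̄ + K·y = [371812/24139, -11527/478, 792921/96556]
step 1: P' = (I − K·H)·P̄ = [3395544/24139 -55552/239 2225700/24139; -55552/239 96939/239 -83111/478; 2225700/24139 -83111/478 4004101/48278]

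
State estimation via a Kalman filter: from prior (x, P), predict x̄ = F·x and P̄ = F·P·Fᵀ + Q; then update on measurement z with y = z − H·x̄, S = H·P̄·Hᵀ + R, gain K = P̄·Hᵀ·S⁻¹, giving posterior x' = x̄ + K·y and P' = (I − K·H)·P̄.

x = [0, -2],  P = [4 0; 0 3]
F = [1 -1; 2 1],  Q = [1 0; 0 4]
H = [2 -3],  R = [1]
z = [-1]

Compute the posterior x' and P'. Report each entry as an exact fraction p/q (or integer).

x' = [349/180, 289/180]
P' = [1439/180 959/180; 959/180 659/180]

x̄ = F·x = [2, -2]
P̄ = F·P·Fᵀ + Q = [8 5; 5 23]
y = z − H·x̄ = [-11]
S = H·P̄·Hᵀ + R = [180]
K = P̄·Hᵀ·S⁻¹ = [1/180; -59/180]
x' = x̄ + K·y = [349/180, 289/180]
P' = (I − K·H)·P̄ = [1439/180 959/180; 959/180 659/180]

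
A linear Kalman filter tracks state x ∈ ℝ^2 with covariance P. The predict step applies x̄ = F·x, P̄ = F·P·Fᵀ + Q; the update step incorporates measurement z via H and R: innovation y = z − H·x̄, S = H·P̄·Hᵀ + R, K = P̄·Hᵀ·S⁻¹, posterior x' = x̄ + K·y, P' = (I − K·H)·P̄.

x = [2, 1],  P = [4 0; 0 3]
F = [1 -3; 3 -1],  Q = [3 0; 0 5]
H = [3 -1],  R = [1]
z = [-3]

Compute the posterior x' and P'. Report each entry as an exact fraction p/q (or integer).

x' = [4/5, 244/45]
P' = [121/25 354/25; 354/25 9539/225]

x̄ = F·x = [-1, 5]
P̄ = F·P·Fᵀ + Q = [34 21; 21 44]
y = z − H·x̄ = [5]
S = H·P̄·Hᵀ + R = [225]
K = P̄·Hᵀ·S⁻¹ = [9/25; 19/225]
x' = x̄ + K·y = [4/5, 244/45]
P' = (I − K·H)·P̄ = [121/25 354/25; 354/25 9539/225]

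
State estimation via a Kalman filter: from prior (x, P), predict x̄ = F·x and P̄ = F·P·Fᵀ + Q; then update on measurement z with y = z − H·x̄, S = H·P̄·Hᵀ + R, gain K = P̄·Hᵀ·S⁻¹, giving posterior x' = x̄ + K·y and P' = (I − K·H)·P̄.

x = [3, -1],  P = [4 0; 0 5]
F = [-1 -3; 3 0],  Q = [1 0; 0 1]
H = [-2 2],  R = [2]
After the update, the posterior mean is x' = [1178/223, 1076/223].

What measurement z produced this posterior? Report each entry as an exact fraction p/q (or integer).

x̄ = F·x = [0, 9]
P̄ = F·P·Fᵀ + Q = [50 -12; -12 37]
S = H·P̄·Hᵀ + R = [446]
K = P̄·Hᵀ·S⁻¹ = [-62/223; 49/223]
x' − x̄ = [1178/223, -931/223] = K·y
y = (KᵀK)⁻¹·Kᵀ·(x' − x̄) = [-19]
z = y + H·x̄ = [-19] + [18] = [-1]

z = [-1]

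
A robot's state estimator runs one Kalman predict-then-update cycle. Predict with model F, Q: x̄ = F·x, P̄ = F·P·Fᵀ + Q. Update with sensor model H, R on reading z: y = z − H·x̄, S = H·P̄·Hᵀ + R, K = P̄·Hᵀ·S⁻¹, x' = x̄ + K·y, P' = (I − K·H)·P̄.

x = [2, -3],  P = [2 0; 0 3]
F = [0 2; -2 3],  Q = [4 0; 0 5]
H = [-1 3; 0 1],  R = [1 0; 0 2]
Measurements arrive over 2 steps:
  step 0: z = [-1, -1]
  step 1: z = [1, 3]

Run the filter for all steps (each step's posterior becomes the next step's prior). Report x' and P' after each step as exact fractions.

step 0: x̄ = F·x = [-6, -13]
step 0: P̄ = F·P·Fᵀ + Q = [16 18; 18 40]
step 0: y = z − H·x̄ = [32, 12]
step 0: S = H·P̄·Hᵀ + R = [269 102; 102 42]
step 0: K = P̄·Hᵀ·S⁻¹ = [-40/149 161/149; 34/149 178/447]
step 0: x' = x̄ + K·y = [-242/149, -137/149]
step 0: P' = (I − K·H)·P̄ = [1006/149 322/149; 322/149 356/447]
step 1: x̄ = F·x = [-274/149, 73/149]
step 1: P̄ = F·P·Fᵀ + Q = [3212/447 -576/149; -576/149 1973/149]
step 1: y = z − H·x̄ = [-344/149, 374/149]
step 1: S = H·P̄·Hᵀ + R = [67298/447 6495/149; 6495/149 2271/149]
step 1: K = P̄·Hᵀ·S⁻¹ = [-17548/58789 35276/58789; 12990/58789 41771/176367]
step 1: x' = x̄ + K·y = [20950/58789, 101285/176367]
step 1: P' = (I − K·H)·P̄ = [229204/58789 70552/58789; 70552/58789 83542/176367]

step 0: x' = [-242/149, -137/149], P' = [1006/149 322/149; 322/149 356/447]
step 1: x' = [20950/58789, 101285/176367], P' = [229204/58789 70552/58789; 70552/58789 83542/176367]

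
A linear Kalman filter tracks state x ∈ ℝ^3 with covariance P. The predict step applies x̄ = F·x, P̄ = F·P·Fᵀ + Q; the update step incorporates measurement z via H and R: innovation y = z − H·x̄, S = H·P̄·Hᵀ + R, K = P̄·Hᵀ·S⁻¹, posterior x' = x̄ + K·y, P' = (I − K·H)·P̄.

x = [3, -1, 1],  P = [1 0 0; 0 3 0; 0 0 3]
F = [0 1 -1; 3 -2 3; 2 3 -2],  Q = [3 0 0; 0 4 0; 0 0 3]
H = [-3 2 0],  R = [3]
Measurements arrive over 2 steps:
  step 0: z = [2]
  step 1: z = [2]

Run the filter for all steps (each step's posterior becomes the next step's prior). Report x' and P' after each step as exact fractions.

step 0: x' = [110/59, 230/59, 479/59], P' = [999/472 1413/472 1095/472; 1413/472 2343/472 1485/472; 1095/472 1485/472 10687/472]
step 1: x' = [355290/212647, 755311/212647, 3954381/425294], P' = [768259/212647 1118202/212647 4364209/425294; 1118202/212647 1785243/212647 3214479/212647; 4364209/425294 3214479/212647 13893271/212647]

step 0: x̄ = F·x = [-2, 14, 1]
step 0: P̄ = F·P·Fᵀ + Q = [9 -15 15; -15 52 -30; 15 -30 46]
step 0: y = z − H·x̄ = [-32]
step 0: S = H·P̄·Hᵀ + R = [472]
step 0: K = P̄·Hᵀ·S⁻¹ = [-57/472; 149/472; -105/472]
step 0: x' = x̄ + K·y = [110/59, 230/59, 479/59]
step 0: P' = (I − K·H)·P̄ = [999/472 1413/472 1095/472; 1413/472 2343/472 1485/472; 1095/472 1485/472 10687/472]
step 1: x̄ = F·x = [-249/59, 1307/59, -48/59]
step 1: P̄ = F·P·Fᵀ + Q = [2869/118 -3546/59 10807/236; -3546/59 12671/59 -5727/59; 10807/236 -5727/59 59623/472]
step 1: y = z − H·x̄ = [-3243/59]
step 1: S = H·P̄·Hᵀ + R = [212647/118]
step 1: K = P̄·Hᵀ·S⁻¹ = [-22791/212647; 71960/212647; -78237/425294]
step 1: x' = x̄ + K·y = [355290/212647, 755311/212647, 3954381/425294]
step 1: P' = (I − K·H)·P̄ = [768259/212647 1118202/212647 4364209/425294; 1118202/212647 1785243/212647 3214479/212647; 4364209/425294 3214479/212647 13893271/212647]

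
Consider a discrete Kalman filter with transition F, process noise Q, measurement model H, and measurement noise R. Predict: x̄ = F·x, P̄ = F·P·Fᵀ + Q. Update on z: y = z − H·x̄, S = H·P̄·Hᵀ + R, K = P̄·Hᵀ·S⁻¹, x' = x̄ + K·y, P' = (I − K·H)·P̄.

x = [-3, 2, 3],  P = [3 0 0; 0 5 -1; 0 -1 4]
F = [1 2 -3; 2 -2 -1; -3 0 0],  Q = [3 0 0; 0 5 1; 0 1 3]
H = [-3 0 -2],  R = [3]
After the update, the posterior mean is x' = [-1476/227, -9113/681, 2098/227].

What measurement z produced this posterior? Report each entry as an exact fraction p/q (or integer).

z = [1]

x̄ = F·x = [-8, -13, 9]
P̄ = F·P·Fᵀ + Q = [74 -6 -9; -6 37 -17; -9 -17 30]
S = H·P̄·Hᵀ + R = [681]
K = P̄·Hᵀ·S⁻¹ = [-68/227; 52/681; -11/227]
x' − x̄ = [340/227, -260/681, 55/227] = K·y
y = (KᵀK)⁻¹·Kᵀ·(x' − x̄) = [-5]
z = y + H·x̄ = [-5] + [6] = [1]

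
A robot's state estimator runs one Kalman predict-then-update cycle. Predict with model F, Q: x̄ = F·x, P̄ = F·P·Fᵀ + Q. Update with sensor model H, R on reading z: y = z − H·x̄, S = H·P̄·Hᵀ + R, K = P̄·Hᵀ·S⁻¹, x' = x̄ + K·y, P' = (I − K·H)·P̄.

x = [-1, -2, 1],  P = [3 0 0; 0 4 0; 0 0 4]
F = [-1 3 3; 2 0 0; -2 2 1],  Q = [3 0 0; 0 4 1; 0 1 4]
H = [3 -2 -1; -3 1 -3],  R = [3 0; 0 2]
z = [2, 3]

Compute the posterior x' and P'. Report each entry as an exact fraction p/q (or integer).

x̄ = F·x = [-2, -2, -1]
P̄ = F·P·Fᵀ + Q = [78 -6 42; -6 16 -11; 42 -11 36]
y = z − H·x̄ = [3, -4]
S = H·P̄·Hᵀ + R = [581 -987; -987 1902]
K = P̄·Hᵀ·S⁻¹ = [8922/43631 -538/6233; -2683/43631 62/18699; -1371/6233 -4543/18699]
x' = x̄ + K·y = [-45432/43631, -287669/130893, -12866/18699]
P' = (I − K·H)·P̄ = [204774/43631 338494/43631 -12776/6233; 338494/43631 1751299/130893 -61715/18699; -12776/6233 -61715/18699 20785/18699]

x' = [-45432/43631, -287669/130893, -12866/18699]
P' = [204774/43631 338494/43631 -12776/6233; 338494/43631 1751299/130893 -61715/18699; -12776/6233 -61715/18699 20785/18699]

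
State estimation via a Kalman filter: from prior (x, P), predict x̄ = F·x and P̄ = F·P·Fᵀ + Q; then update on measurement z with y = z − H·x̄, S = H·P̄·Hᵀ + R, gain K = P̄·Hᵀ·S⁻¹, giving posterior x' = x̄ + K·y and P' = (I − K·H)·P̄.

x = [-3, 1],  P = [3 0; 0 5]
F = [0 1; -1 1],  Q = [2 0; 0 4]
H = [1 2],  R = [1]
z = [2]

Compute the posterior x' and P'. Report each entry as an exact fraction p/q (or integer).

x̄ = F·x = [1, 4]
P̄ = F·P·Fᵀ + Q = [7 5; 5 12]
y = z − H·x̄ = [-7]
S = H·P̄·Hᵀ + R = [76]
K = P̄·Hᵀ·S⁻¹ = [17/76; 29/76]
x' = x̄ + K·y = [-43/76, 101/76]
P' = (I − K·H)·P̄ = [243/76 -113/76; -113/76 71/76]

x' = [-43/76, 101/76]
P' = [243/76 -113/76; -113/76 71/76]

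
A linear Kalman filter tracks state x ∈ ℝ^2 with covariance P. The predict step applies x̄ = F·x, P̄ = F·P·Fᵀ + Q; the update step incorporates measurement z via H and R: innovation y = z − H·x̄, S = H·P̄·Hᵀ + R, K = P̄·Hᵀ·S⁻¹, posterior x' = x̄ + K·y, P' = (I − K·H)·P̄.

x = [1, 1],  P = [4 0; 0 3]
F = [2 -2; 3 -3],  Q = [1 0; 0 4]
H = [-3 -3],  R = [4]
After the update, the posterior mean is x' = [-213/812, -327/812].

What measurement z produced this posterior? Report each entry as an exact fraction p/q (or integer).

x̄ = F·x = [0, 0]
P̄ = F·P·Fᵀ + Q = [29 42; 42 67]
S = H·P̄·Hᵀ + R = [1624]
K = P̄·Hᵀ·S⁻¹ = [-213/1624; -327/1624]
x' − x̄ = [-213/812, -327/812] = K·y
y = (KᵀK)⁻¹·Kᵀ·(x' − x̄) = [2]
z = y + H·x̄ = [2] + [0] = [2]

z = [2]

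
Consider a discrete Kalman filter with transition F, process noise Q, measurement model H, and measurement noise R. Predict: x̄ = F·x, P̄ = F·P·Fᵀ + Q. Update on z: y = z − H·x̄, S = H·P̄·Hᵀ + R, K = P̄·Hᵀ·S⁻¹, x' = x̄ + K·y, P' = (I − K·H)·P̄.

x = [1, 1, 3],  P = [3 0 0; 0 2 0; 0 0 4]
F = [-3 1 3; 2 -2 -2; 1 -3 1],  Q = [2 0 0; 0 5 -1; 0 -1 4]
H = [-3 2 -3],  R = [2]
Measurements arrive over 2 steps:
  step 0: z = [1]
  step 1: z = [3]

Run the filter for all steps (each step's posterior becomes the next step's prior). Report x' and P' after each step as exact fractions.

step 0: x' = [-2/5, -1379/1420, -40/71], P' = [51/5 -37/5 -15; -37/5 20971/1420 1218/71; -15 1218/71 1879/71]
step 1: x' = [-11624579/8057182, 18160299/8057182, 15674229/8057182], P' = [43160121/4028591 -95323035/8057182 -74242471/4028591; -95323035/8057182 106914690/4028591 236747747/8057182; -74242471/4028591 236747747/8057182 152985407/4028591]

step 0: x̄ = F·x = [7, -6, 1]
step 0: P̄ = F·P·Fᵀ + Q = [67 -46 -3; -46 41 9; -3 9 29]
step 0: y = z − H·x̄ = [37]
step 0: S = H·P̄·Hᵀ + R = [1420]
step 0: K = P̄·Hᵀ·S⁻¹ = [-1/5; 193/1420; -3/71]
step 0: x' = x̄ + K·y = [-2/5, -1379/1420, -40/71]
step 0: P' = (I − K·H)·P̄ = [51/5 -37/5 -15; -37/5 20971/1420 1218/71; -15 1218/71 1879/71]
step 1: x̄ = F·x = [-415/284, 1611/710, 39/20]
step 1: P̄ = F·P·Fᵀ + Q = [216999/284 -88887/142 -827/4; -88887/142 187146/355 1829/10; -827/4 1829/10 1701/20]
step 1: y = z − H·x̄ = [-51/710]
step 1: S = H·P̄·Hᵀ + R = [4028591/355]
step 1: K = P̄·Hᵀ·S⁻¹ = [-2075985/8057182; 846156/4028591; 518939/8057182]
step 1: x' = x̄ + K·y = [-11624579/8057182, 18160299/8057182, 15674229/8057182]
step 1: P' = (I − K·H)·P̄ = [43160121/4028591 -95323035/8057182 -74242471/4028591; -95323035/8057182 106914690/4028591 236747747/8057182; -74242471/4028591 236747747/8057182 152985407/4028591]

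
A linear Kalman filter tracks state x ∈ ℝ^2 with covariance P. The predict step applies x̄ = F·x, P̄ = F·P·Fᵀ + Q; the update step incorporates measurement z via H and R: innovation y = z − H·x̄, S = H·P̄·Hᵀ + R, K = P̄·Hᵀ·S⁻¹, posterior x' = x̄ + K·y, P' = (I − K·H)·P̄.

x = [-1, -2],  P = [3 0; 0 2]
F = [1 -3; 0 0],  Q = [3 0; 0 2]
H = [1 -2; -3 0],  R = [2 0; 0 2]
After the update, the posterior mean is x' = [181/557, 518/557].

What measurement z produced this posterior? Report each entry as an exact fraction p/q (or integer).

x̄ = F·x = [5, 0]
P̄ = F·P·Fᵀ + Q = [24 0; 0 2]
S = H·P̄·Hᵀ + R = [34 -72; -72 218]
K = P̄·Hᵀ·S⁻¹ = [12/557 -180/557; -218/557 -72/557]
x' − x̄ = [-2604/557, 518/557] = K·y
y = (KᵀK)⁻¹·Kᵀ·(x' − x̄) = [-7, 14]
z = y + H·x̄ = [-7, 14] + [5, -15] = [-2, -1]

z = [-2, -1]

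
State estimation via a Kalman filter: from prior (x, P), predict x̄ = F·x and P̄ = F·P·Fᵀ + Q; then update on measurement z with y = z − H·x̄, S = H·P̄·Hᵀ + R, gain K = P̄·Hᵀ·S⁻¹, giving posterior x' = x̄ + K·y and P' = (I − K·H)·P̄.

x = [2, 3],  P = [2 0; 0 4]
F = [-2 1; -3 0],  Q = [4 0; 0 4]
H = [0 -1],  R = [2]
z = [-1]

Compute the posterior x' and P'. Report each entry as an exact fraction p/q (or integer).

x' = [5/2, 5/12]
P' = [10 1; 1 11/6]

x̄ = F·x = [-1, -6]
P̄ = F·P·Fᵀ + Q = [16 12; 12 22]
y = z − H·x̄ = [-7]
S = H·P̄·Hᵀ + R = [24]
K = P̄·Hᵀ·S⁻¹ = [-1/2; -11/12]
x' = x̄ + K·y = [5/2, 5/12]
P' = (I − K·H)·P̄ = [10 1; 1 11/6]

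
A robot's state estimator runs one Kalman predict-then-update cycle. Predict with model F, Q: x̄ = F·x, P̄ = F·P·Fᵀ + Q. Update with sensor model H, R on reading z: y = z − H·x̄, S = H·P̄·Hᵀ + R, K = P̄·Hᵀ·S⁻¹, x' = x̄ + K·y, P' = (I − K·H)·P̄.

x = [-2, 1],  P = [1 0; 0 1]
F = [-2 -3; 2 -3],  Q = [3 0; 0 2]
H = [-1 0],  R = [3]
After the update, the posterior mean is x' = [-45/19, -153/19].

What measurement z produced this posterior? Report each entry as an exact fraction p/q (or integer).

z = [3]

x̄ = F·x = [1, -7]
P̄ = F·P·Fᵀ + Q = [16 5; 5 15]
S = H·P̄·Hᵀ + R = [19]
K = P̄·Hᵀ·S⁻¹ = [-16/19; -5/19]
x' − x̄ = [-64/19, -20/19] = K·y
y = (KᵀK)⁻¹·Kᵀ·(x' − x̄) = [4]
z = y + H·x̄ = [4] + [-1] = [3]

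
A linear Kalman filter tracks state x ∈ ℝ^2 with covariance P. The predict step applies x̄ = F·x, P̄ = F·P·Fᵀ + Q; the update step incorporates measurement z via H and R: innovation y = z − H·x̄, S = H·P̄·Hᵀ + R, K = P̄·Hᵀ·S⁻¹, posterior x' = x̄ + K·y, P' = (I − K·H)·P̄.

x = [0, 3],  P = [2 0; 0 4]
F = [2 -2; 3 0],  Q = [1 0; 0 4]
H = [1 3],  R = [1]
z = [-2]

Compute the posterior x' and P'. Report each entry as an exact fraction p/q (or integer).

x' = [-383/74, 39/37]
P' = [3679/296 -603/148; -603/148 107/74]

x̄ = F·x = [-6, 0]
P̄ = F·P·Fᵀ + Q = [25 12; 12 22]
y = z − H·x̄ = [4]
S = H·P̄·Hᵀ + R = [296]
K = P̄·Hᵀ·S⁻¹ = [61/296; 39/148]
x' = x̄ + K·y = [-383/74, 39/37]
P' = (I − K·H)·P̄ = [3679/296 -603/148; -603/148 107/74]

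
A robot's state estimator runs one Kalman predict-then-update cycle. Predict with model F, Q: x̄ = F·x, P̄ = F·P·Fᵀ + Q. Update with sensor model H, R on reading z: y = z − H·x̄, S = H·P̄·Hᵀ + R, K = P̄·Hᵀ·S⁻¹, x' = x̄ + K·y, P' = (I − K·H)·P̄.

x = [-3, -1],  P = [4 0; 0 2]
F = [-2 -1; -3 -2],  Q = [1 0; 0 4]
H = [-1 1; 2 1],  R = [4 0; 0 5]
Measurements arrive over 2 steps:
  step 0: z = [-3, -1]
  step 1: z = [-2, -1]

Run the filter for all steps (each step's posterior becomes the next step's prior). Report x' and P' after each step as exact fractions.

step 0: x̄ = F·x = [7, 11]
step 0: P̄ = F·P·Fᵀ + Q = [19 28; 28 48]
step 0: y = z − H·x̄ = [-7, -26]
step 0: S = H·P̄·Hᵀ + R = [15 38; 38 241]
step 0: K = P̄·Hᵀ·S⁻¹ = [-339/2171 648/2171; 868/2171 800/2171]
step 0: x' = x̄ + K·y = [722/2171, -2995/2171]
step 0: P' = (I − K·H)·P̄ = [1532/2171 176/2171; 176/2171 3648/2171]
step 1: x̄ = F·x = [1551/2171, 3824/2171]
step 1: P̄ = F·P·Fᵀ + Q = [12651/2171 17720/2171; 17720/2171 39176/2171]
step 1: y = z − H·x̄ = [-6615/2171, -9097/2171]
step 1: S = H·P̄·Hᵀ + R = [25071/2171 31594/2171; 31594/2171 171515/2171]
step 1: K = P̄·Hᵀ·S⁻¹ = [-225623/1520899 423056/1520899; 609216/1520899 549432/1520899]
step 1: x' = x̄ + K·y = [1322/1520899, -1479608/1520899]
step 1: P' = (I − K·H)·P̄ = [1005924/1520899 103432/1520899; 103432/1520899 2540296/1520899]

step 0: x' = [722/2171, -2995/2171], P' = [1532/2171 176/2171; 176/2171 3648/2171]
step 1: x' = [1322/1520899, -1479608/1520899], P' = [1005924/1520899 103432/1520899; 103432/1520899 2540296/1520899]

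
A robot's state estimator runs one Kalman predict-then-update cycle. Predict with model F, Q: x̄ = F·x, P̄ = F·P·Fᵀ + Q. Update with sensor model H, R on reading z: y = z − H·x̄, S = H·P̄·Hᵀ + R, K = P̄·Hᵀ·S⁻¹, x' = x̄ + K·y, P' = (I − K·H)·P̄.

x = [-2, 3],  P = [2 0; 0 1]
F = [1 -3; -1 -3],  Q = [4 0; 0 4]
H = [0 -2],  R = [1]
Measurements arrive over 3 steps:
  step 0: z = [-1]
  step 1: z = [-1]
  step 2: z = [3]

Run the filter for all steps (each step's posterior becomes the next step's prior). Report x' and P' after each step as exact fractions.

step 0: x̄ = F·x = [-11, -7]
step 0: P̄ = F·P·Fᵀ + Q = [15 7; 7 15]
step 0: y = z − H·x̄ = [-15]
step 0: S = H·P̄·Hᵀ + R = [61]
step 0: K = P̄·Hᵀ·S⁻¹ = [-14/61; -30/61]
step 0: x' = x̄ + K·y = [-461/61, 23/61]
step 0: P' = (I − K·H)·P̄ = [719/61 7/61; 7/61 15/61]
step 1: x̄ = F·x = [-530/61, 392/61]
step 1: P̄ = F·P·Fᵀ + Q = [1056/61 -584/61; -584/61 1140/61]
step 1: y = z − H·x̄ = [723/61]
step 1: S = H·P̄·Hᵀ + R = [4621/61]
step 1: K = P̄·Hᵀ·S⁻¹ = [1168/4621; -2280/4621]
step 1: x' = x̄ + K·y = [-26306/4621, 2672/4621]
step 1: P' = (I − K·H)·P̄ = [57632/4621 -584/4621; -584/4621 1140/4621]
step 2: x̄ = F·x = [-34322/4621, 18290/4621]
step 2: P̄ = F·P·Fᵀ + Q = [89880/4621 -47372/4621; -47372/4621 82872/4621]
step 2: y = z − H·x̄ = [50443/4621]
step 2: S = H·P̄·Hᵀ + R = [336109/4621]
step 2: K = P̄·Hᵀ·S⁻¹ = [94744/336109; -165744/336109]
step 2: x' = x̄ + K·y = [-1462186/336109, -478942/336109]
step 2: P' = (I − K·H)·P̄ = [4594904/336109 -47372/336109; -47372/336109 82872/336109]

step 0: x' = [-461/61, 23/61], P' = [719/61 7/61; 7/61 15/61]
step 1: x' = [-26306/4621, 2672/4621], P' = [57632/4621 -584/4621; -584/4621 1140/4621]
step 2: x' = [-1462186/336109, -478942/336109], P' = [4594904/336109 -47372/336109; -47372/336109 82872/336109]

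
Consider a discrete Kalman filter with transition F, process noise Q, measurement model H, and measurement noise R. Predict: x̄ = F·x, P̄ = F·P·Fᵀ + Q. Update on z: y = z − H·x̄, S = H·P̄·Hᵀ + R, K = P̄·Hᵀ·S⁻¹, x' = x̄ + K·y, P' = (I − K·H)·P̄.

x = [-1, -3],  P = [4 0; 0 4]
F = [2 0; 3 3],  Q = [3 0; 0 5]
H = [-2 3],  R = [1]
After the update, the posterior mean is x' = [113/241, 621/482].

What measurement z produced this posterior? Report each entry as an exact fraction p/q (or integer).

x̄ = F·x = [-2, -12]
P̄ = F·P·Fᵀ + Q = [19 24; 24 77]
S = H·P̄·Hᵀ + R = [482]
K = P̄·Hᵀ·S⁻¹ = [17/241; 183/482]
x' − x̄ = [595/241, 6405/482] = K·y
y = (KᵀK)⁻¹·Kᵀ·(x' − x̄) = [35]
z = y + H·x̄ = [35] + [-32] = [3]

z = [3]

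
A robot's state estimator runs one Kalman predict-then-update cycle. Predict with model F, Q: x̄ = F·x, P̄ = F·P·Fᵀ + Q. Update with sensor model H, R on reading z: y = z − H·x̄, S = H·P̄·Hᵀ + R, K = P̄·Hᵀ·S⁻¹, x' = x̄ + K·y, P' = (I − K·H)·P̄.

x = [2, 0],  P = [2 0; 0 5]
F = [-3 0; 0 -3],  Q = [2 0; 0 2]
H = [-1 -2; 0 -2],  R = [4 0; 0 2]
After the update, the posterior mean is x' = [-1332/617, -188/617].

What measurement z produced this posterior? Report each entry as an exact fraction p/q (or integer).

x̄ = F·x = [-6, 0]
P̄ = F·P·Fᵀ + Q = [20 0; 0 47]
S = H·P̄·Hᵀ + R = [212 188; 188 190]
K = P̄·Hᵀ·S⁻¹ = [-475/617 470/617; -47/1234 -282/617]
x' − x̄ = [2370/617, -188/617] = K·y
y = (KᵀK)⁻¹·Kᵀ·(x' − x̄) = [-4, 1]
z = y + H·x̄ = [-4, 1] + [6, 0] = [2, 1]

z = [2, 1]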